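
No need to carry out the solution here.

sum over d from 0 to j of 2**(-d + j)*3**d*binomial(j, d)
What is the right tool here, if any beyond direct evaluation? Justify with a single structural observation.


Diagnosis: the binomial theorem — binomial coefficients against complementary powers of 3 and 2: recognize the binomial expansion and resum.


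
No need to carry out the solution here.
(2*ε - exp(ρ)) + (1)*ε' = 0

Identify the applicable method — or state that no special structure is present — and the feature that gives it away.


Verdict: a linear integrating factor — the unknown enters only to the first power against a nonzero forcing term — the integrating-factor template applies directly.


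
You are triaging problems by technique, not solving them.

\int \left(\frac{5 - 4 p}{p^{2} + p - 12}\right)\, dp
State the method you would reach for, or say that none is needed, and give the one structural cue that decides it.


Diagnosis: partial fractions — a proper rational integrand whose denominator splits into simpler factors — decompose into partial fractions first.


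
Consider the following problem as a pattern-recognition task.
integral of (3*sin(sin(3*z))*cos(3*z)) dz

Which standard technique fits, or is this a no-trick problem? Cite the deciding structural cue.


Verdict: u-substitution — viewed as a product, the integrand is a composition evaluated at sin(3*z) times (a constant multiple of) that inner expression's derivative, so u = sin(3*z) makes it elementary.


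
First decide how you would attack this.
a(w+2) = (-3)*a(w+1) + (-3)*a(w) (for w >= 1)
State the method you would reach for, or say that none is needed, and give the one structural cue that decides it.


Best approach: the characteristic-root method — the recurrence is linear and homogeneous with constant coefficients, so the ansatz r^w turns it into a polynomial equation for r.


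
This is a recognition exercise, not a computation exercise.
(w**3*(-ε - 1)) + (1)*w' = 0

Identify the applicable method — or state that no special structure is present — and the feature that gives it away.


Best approach: separation of variables — solved for the derivative, the right side splits multiplicatively into a function of each variable alone — divide and integrate each side.


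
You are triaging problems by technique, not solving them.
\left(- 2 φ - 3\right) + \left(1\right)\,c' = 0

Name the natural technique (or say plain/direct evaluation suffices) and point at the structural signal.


Diagnosis: no special technique — with c absent the equation is not coupled at all: direct integration in φ.


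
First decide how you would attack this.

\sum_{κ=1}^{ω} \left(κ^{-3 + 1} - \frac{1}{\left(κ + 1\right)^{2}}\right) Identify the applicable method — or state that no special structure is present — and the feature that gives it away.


Diagnosis: telescoping — spot the paired structure — each term adds κ^{-3 + 1} and subtracts its successor value, which the next term restores: the definition of a telescoping chain.


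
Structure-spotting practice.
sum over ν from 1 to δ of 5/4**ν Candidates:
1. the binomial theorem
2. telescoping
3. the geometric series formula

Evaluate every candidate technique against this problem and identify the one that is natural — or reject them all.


Method: the geometric series formula — consecutive terms stand in a fixed index-free ratio — the geometric sum formula closes it.
- the binomial theorem — there is no pair of bases whose matched powers would reassemble into a single binomial power.
- telescoping: as presented, consecutive terms share no shifted copy to cancel against — no rewrite is on display to change that.
- the geometric series formula — a fit — the right tool for this form.


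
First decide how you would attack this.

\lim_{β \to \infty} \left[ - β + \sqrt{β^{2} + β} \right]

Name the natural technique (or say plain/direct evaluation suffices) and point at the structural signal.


Verdict: conjugate multiplication — this difference gives up after one conjugate multiplication — the radical structure cancels against its conjugate.


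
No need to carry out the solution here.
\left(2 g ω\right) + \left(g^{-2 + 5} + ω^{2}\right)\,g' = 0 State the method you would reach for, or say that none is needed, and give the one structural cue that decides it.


Best approach: the exact-equation method — the cross partial derivatives of 2 g ω and (g^{-2 + 5} + ω^{2}) agree, so the left side is the total differential of one potential in ω and g.


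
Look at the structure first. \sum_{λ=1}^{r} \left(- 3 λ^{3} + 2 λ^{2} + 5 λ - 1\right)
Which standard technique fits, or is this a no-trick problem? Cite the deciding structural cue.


Technique: no special technique — recognize the absence of structure: constant-multiple powers of λ summed plainly, no special method required.


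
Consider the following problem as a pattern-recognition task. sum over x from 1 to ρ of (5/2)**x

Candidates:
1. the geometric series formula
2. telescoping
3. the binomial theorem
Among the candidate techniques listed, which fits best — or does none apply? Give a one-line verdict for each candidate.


Method: the geometric series formula — each term is 5/2 times the previous one, so the geometric-series formula applies directly.
- the geometric series formula — applies; the problem has the shape this method handles.
- telescoping: the terms as presented offer no neighboring cancellation — a telescoping rewrite may exist, but the displayed structure does not hand one over.
- the binomial theorem — the summand does not match any term pattern of an expanded binomial power.


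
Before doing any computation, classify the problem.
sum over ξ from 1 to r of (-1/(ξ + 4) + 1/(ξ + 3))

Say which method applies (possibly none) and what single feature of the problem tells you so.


Verdict: telescoping — write out three consecutive terms and watch the interior cancel: the advanced copy one term subtracts reappears as the very next term's leading piece, pair after pair.


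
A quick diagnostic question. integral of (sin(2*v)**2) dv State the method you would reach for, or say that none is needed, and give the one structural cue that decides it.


Diagnosis: a trigonometric identity — sin(2*v)**2 carries an even exponent — trade it for double-angle cosines before integrating.


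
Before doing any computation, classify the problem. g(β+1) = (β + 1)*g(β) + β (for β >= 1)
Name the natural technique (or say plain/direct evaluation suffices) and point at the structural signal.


Diagnosis: a summation factor — one-term recursion with variable weight β + 1 is solved by product normalization, not by root-finding.


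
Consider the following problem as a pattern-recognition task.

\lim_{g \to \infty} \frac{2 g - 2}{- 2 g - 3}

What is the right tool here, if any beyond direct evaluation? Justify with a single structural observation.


Technique: dominant-term comparison — growth-rate triage: the leading powers of g decide the limit, everything else is noise. Differentiating the expression as a single quotient would eventually settle it as well; matching dominant growth settles it immediately.


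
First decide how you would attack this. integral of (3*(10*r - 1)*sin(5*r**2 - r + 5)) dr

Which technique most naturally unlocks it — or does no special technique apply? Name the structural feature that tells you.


Verdict: u-substitution — everything non-trivial happens through the inner expression 5*r**2 - r + 5, and its derivative accounts for the remaining factor up to a constant, so set u = 5*r**2 - r + 5.


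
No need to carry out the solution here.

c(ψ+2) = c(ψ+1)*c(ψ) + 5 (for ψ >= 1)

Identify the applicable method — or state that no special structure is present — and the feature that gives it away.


Verdict: no special technique — no ansatz, no master substitution, no summation factor survives the nonlinearity here.


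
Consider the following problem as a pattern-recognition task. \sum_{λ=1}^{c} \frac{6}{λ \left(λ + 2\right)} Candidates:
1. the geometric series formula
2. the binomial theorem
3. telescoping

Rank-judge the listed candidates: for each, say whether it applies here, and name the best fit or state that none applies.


Best approach: telescoping — poles of \frac{6}{λ \left(λ + 2\right)} differ by an integer, the telltale of a telescoping partial-fraction sum.
- the geometric series formula: dividing successive terms gives an index-dependent quantity, not a constant.
- the binomial theorem — the terms do not reassemble into a binomial power.
- telescoping — yes, a natural case for it.


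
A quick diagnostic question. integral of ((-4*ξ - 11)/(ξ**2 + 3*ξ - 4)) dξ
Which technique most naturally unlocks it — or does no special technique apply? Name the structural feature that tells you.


Verdict: partial fractions — a proper rational integrand over the factorable ξ**2 + 3*ξ - 4: partial fractions reduce it to elementary pieces.


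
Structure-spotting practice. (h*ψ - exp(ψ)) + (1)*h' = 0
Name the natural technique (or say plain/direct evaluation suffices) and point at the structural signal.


Technique: a linear integrating factor — h enters only linearly with coefficient ψ; multiply by exp of the integral of ψ and the left side becomes one derivative.


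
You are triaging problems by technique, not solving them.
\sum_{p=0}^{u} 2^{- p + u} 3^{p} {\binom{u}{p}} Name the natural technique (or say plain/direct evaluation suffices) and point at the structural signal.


Best approach: the binomial theorem — binomial coefficients against complementary powers of 3 and 2: recognize the binomial expansion and resum.


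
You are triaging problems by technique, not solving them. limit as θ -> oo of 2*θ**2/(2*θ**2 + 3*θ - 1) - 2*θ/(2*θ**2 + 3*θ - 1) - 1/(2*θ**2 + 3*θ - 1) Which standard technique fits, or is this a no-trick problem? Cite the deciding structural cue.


Verdict: dominant-term comparison — divide by the highest power of θ present: lower-order terms vanish and the dominant ratio remains. Differentiating the expression as a single quotient would eventually settle it as well; matching dominant growth settles it immediately.


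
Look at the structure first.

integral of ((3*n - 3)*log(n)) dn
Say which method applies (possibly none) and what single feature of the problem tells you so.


Technique: integration by parts — one parts step with u = log(n) trades the logarithm for an algebraic integrand.


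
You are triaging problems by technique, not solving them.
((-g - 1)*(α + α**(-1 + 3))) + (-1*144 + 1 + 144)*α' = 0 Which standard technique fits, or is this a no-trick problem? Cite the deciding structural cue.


Method: separation of variables — one side of the product carries the independent variable, the other the unknown — the textbook separation shape. Rearranged, this also fits the Bernoulli template directly; separation reads the product structure as given.


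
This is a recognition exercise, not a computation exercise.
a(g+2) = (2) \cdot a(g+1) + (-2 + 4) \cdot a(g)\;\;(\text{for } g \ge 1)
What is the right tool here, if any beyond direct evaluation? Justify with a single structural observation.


Best approach: the characteristic-root method — no index-dependence in the weights and nothing inhomogeneous: classic characteristic-equation setup.


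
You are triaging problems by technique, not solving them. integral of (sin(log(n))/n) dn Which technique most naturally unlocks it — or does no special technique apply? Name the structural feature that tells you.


Method: u-substitution — structure check: outer function, inner expression log(n), inner derivative as a factor — the classic u = log(n) pattern.


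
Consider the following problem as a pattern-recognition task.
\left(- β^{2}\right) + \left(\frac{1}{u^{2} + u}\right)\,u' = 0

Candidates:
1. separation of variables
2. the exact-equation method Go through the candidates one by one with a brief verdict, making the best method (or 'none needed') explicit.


Method: separation of variables — the derivative equals a pure function of β (namely β^{2}) times a pure function of u (namely u^{2} + u); divide and integrate each side. A Bernoulli rewrite would carry it as the equation stands — separating the variables needs no rearrangement either.
- separation of variables — yes — fits the structure here.
- the exact-equation method: the cross-partial test holds only vacuously — each coefficient lives in its own variable, so the exactness machinery reads no structure the split form does not already show.


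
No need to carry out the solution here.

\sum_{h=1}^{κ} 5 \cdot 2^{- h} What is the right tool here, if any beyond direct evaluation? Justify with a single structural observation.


Technique: the geometric series formula — consecutive terms stand in a fixed index-free ratio — the geometric sum formula closes it.


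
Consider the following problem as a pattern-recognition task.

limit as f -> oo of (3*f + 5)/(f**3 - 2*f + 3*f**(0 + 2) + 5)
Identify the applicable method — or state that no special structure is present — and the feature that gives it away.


Technique: dominant-term comparison — divide by the highest power of f present: lower-order terms vanish and the dominant ratio remains. As a single quotient, the ∞/∞ shape would yield to repeated differentiation as well — the growth comparison gets there in one look.


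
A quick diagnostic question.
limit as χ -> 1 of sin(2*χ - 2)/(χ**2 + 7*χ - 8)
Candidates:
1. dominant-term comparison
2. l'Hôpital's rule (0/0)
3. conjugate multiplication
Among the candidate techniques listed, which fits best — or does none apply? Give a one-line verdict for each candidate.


Diagnosis: l'Hôpital's rule (0/0) — both numerator and denominator vanish at 1: the genuine 0/0 indeterminate that l'Hôpital exists for. Expanding numerator and denominator to first order gives the same value — the rule automates exactly that.
- dominant-term comparison: this limit is not decided by comparing leading-term growth at infinity.
- l'Hôpital's rule (0/0): applicable, and directly so.
- conjugate multiplication: the conjugate move applies to radical differences, which this is not.


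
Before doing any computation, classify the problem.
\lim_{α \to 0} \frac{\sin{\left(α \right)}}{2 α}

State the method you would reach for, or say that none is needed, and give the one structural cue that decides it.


Verdict: l'Hôpital's rule (0/0) — plug in 0: top and bottom both hit zero, so differentiate each and retry. The standard small-argument limits would also carry it; the rule is the systematic route.


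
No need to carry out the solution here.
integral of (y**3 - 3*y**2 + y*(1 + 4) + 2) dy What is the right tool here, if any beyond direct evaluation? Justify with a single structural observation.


Diagnosis: no special technique — the integrand is a sum of constant multiples of powers of y — integrate term by term.


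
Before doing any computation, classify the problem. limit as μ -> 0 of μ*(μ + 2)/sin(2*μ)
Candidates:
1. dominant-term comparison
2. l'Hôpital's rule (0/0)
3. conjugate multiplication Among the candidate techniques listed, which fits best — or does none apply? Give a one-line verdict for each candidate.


Method: l'Hôpital's rule (0/0) — numerator and denominator both vanish at 0 — a genuine 0/0 form, which is exactly when l'Hôpital applies. Known elementary limits would finish this too — the rule just bypasses the case analysis.
- dominant-term comparison — leading-power comparison does not apply to this form.
- l'Hôpital's rule (0/0): applicable, and directly so.
- conjugate multiplication — no divergent radical difference is present for a conjugate pair to cancel.


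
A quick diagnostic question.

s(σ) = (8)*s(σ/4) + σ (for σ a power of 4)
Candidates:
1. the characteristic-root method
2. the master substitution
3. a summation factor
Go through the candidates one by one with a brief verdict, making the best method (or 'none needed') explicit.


Best approach: the master substitution — the argument shrinks by the factor 4, so measure the index on a logarithmic scale and the recursion becomes a shift.
- the characteristic-root method — a divided-index call is not the fixed-shift linear shape that characteristic roots solve.
- the master substitution — yes, a natural case for it.
- a summation factor — the recursion divides its index rather than shifting it — there is no previous-term chain for a summation factor to telescope.


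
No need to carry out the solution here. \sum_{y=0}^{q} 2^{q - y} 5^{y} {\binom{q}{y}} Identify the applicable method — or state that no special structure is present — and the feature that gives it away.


Verdict: the binomial theorem — terms weighting {\binom{q}{y}} against matched powers of 5 and 2 reassemble into (5 + 2)^q by the binomial theorem.


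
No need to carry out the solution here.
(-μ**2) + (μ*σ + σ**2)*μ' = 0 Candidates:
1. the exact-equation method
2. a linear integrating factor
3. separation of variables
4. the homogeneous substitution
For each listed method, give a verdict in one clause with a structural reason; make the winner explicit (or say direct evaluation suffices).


Technique: the homogeneous substitution — the slope's numerator and denominator have matching total degree, so it depends only on μ/σ and the ratio substitution collapses it. This can also be massaged into Bernoulli form (the roles of the variables may need exchanging); the homogeneous substitution avoids that setup.
- the exact-equation method: the mixed-partials test fails on this split — it is not an exact differential as presented.
- a linear integrating factor: a nonlinear term in the unknown puts this outside the integrating-factor template.
- separation of variables: no division isolates the independent variable from the unknown.
- the homogeneous substitution: a fit — the right tool for this form.


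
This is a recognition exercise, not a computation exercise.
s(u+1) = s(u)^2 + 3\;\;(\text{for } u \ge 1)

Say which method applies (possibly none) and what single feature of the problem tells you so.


Technique: no special technique — nonlinear feedback in the recursion rules out every root- or factor-based technique.


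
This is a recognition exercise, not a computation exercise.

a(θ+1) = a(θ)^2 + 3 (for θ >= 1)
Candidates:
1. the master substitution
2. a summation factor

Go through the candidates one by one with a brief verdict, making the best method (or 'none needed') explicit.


Verdict: no special technique — this one you iterate or analyze qualitatively: the nonlinearity defeats linear solution methods.
- the master substitution — the recursive argument is a shift of the index, not a fixed fraction of it.
- a summation factor: the recursion is nonlinear — outside the first-order linear family a summation factor addresses.


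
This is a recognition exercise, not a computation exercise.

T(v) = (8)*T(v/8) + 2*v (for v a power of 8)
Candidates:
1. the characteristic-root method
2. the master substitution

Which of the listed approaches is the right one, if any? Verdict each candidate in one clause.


Best approach: the master substitution — the call at v/8 makes this multiplicative recursion; the master-style substitution converts it to additive.
- the characteristic-root method — the recursion divides its index rather than shifting it — outside the constant-shift family the root method covers.
- the master substitution: applies; the problem has the shape this method handles.


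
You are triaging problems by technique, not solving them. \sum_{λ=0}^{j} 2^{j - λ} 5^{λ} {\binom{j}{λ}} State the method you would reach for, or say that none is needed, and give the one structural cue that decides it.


Method: the binomial theorem — the binomial coefficients weight matched powers of 5 and 2, which is exactly the expansion of a binomial power.


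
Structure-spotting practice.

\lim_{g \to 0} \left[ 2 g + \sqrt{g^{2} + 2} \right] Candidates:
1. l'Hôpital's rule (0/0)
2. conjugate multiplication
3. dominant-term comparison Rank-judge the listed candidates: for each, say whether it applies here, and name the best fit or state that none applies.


Best approach: no special technique — the expression is continuous at the evaluation point — substitute directly; no indeterminate form appears.
- l'Hôpital's rule (0/0) — substituting the point gives a finite value outright — there is no indeterminate clash to repair.
- conjugate multiplication — there are no radicals in tension whose conjugate would simplify matters.
- dominant-term comparison: no ranking of term growth rates resolves the limit here.


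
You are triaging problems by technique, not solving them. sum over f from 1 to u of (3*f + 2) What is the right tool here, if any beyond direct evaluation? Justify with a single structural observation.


Best approach: no special technique — this is bookkeeping, not technique: standard formulas for sums of constant-multiple powers of f apply termwise.


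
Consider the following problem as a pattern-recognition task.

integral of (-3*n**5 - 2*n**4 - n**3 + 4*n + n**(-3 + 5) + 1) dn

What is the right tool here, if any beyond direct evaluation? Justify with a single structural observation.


Diagnosis: no special technique — scan for structure and find none: constant multiples of powers of n, integrate directly.


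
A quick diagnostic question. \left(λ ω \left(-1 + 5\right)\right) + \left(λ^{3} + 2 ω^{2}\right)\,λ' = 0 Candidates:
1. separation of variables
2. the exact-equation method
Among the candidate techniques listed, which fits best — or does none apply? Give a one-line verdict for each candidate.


Technique: the exact-equation method — because the two cross partials coincide, the form is conservative as written — recover its potential in (ω, λ).
- separation of variables — the two dependences are entangled, not a clean product of one-variable pieces.
- the exact-equation method — yes — fits the structure here.


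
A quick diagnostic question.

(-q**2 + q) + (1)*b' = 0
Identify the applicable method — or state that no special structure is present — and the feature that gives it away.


Technique: no special technique — solved for the derivative, no b appears — this is antidifferentiation in q wearing ODE clothing.


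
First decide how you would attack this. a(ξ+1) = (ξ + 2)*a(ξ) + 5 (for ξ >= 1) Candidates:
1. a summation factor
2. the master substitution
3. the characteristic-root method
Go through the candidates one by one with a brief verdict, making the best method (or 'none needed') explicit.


Verdict: a summation factor — the coefficient ξ + 2 drifts with the index, so no fixed root exists; normalizing by the cumulative product telescopes it.
- a summation factor: yes — fits the structure here.
- the master substitution: the recursion shifts the index rather than dividing it.
- the characteristic-root method: the coefficients vary with the index, breaking the constant-coefficient structure the method needs.


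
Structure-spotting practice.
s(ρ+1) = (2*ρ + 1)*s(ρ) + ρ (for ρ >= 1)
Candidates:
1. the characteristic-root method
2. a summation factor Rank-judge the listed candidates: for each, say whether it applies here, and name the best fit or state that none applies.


Technique: a summation factor — first-order linear but the coefficient 2*ρ + 1 moves with the index — divide by the cumulative product and telescope.
- the characteristic-root method: the coefficients change with the index, which the root method cannot absorb.
- a summation factor — a fit — the right tool for this form.


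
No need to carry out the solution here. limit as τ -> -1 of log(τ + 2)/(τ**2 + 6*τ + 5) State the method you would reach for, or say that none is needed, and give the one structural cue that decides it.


Best approach: l'Hôpital's rule (0/0) — numerator and denominator both vanish at -1 — a genuine 0/0 form, which is exactly when l'Hôpital applies. The standard small-argument limits would also carry it; the rule is the systematic route.


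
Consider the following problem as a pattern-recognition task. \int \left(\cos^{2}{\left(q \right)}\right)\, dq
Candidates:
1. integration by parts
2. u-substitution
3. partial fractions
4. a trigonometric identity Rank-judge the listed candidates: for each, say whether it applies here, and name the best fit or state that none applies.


Method: a trigonometric identity — the exponent on \cos^{2}{\left(q \right)} is even — the power-reduction identity is the standard preprocessing step.
- integration by parts: not the fit here: there is no polynomial factor to ladder down — parts can still close the trigonometric product by recursion, though the identity rewrite is the direct route.
- u-substitution: no subexpression of the integrand serves as a whole-integral substitution inner — individual terms may offer their own, but none carries its derivative as a factor of the full integrand; a working change of variable would have to be constructed from outside the expression.
- partial fractions: the expression is not a ratio of polynomials that decomposes further.
- a trigonometric identity — applicable, and directly so.


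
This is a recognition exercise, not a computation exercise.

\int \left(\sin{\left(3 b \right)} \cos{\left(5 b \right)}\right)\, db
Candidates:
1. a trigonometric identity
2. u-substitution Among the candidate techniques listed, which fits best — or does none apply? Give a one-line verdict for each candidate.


Technique: a trigonometric identity — mixed-frequency products such as \sin{\left(3 b \right)} \cos{\left(5 b \right)} are designed for the product-to-sum formula.
- a trigonometric identity: yes — fits the structure here.
- u-substitution: no subexpression of the integrand serves as a whole-integral substitution inner — individual terms may offer their own, but none carries its derivative as a factor of the full integrand; a working change of variable would have to be constructed from outside the expression.


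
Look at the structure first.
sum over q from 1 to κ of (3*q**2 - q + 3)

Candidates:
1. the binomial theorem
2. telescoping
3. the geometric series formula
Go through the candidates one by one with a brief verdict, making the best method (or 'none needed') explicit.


Diagnosis: no special technique — the sum is polynomial through and through; closed forms for each power of q finish it directly.
- the binomial theorem: the terms lack the binomial-coefficient-weighted complementary-power pattern of an expansion.
- telescoping: in the displayed form, no term reappears at a neighboring index to cancel against.
- the geometric series formula: the ratio of consecutive terms depends on the index.


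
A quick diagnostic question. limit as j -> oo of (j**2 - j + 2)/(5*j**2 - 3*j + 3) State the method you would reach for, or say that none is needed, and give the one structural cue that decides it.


Method: dominant-term comparison — divide by the highest power of j present: lower-order terms vanish and the dominant ratio remains. As a single quotient, the ∞/∞ shape would yield to repeated differentiation as well — the growth comparison gets there in one look.


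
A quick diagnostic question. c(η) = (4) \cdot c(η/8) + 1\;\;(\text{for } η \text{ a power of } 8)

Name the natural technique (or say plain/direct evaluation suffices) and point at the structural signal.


Best approach: the master substitution — the argument contracts 8-fold per step: reindex η exponentially and solve the linear recurrence in the new index.


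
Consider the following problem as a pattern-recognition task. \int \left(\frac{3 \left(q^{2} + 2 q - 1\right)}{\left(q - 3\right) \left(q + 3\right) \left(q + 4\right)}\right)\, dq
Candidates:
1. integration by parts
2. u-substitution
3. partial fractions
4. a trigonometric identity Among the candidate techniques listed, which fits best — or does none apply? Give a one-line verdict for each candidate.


Verdict: partial fractions — a proper rational integrand whose denominator splits into simpler factors — decompose into partial fractions first.
- integration by parts — the integrand does not split as a nonconstant polynomial times an exp, sine, cosine of a linear argument, or logarithm — no polynomial-kernel parts product to differentiate one side of.
- u-substitution: no subexpression of the integrand serves as a whole-integral substitution inner — individual terms may offer their own, but none carries its derivative as a factor of the full integrand; a working change of variable would have to be constructed from outside the expression.
- partial fractions — applies; the problem has the shape this method handles.
- a trigonometric identity: with no trigonometric functions present, identity rewriting has no target.


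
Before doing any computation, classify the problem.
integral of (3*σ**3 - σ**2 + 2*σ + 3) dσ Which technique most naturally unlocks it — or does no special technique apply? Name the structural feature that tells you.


Diagnosis: no special technique — a term-by-term power-rule job in σ; no substitution or rearrangement earns its keep here.


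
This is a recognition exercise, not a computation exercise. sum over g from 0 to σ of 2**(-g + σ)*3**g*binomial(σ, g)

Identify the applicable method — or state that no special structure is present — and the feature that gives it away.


Best approach: the binomial theorem — binomial(σ, g) weighting matched powers of 3 and 2 is the expanded form of (3 + 2)^σ — fold it back up.


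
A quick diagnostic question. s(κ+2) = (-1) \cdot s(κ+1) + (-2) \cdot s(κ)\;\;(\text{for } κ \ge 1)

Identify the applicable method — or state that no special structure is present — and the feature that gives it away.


Diagnosis: the characteristic-root method — shift-invariance with fixed coefficients calls for exponential trials; the characteristic polynomial finds every r^κ.


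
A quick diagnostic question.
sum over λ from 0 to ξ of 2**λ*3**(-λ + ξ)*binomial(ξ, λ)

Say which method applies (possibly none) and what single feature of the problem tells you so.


Diagnosis: the binomial theorem — the binomial coefficients weight matched powers of 2 and 3, which is exactly the expansion of a binomial power.


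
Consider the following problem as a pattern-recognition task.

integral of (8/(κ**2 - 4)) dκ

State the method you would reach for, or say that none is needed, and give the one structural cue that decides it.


Best approach: partial fractions — the integrand is a proper rational function and its denominator κ**2 - 4 factors into distinct pieces, so it splits into simple fractions.


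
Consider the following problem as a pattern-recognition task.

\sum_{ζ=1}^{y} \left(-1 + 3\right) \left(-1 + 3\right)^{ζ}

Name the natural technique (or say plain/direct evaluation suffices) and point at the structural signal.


Best approach: the geometric series formula — consecutive terms stand in a fixed index-free ratio — the geometric sum formula closes it.


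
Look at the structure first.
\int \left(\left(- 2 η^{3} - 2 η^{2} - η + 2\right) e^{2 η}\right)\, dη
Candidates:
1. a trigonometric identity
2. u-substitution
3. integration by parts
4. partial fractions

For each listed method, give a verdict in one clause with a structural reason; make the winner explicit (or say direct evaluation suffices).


Diagnosis: integration by parts — differentiate - 2 η^{3} - 2 η^{2} - η + 2, integrate e^{2 η}: each pass lowers the polynomial degree, so parts terminates.
- a trigonometric identity: there is no trigonometric structure at all — the integrand carries no sine or cosine to rewrite.
- u-substitution — no subexpression of the integrand pairs with its own derivative as a factor — individual terms may offer their own substitutions, but any change of variable covering the whole integral would have to be constructed from outside the expression.
- integration by parts: applies; the problem has the shape this method handles.
- partial fractions: the expression is not a ratio of polynomials that decomposes further.


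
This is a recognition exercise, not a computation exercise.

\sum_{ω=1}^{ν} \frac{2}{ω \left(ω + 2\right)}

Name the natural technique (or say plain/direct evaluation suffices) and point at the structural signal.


Technique: telescoping — integer-spaced poles in \frac{2}{ω \left(ω + 2\right)} are the telescoping signature in disguise.


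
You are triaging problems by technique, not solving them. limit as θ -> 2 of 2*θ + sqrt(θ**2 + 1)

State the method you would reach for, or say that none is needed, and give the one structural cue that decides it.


Technique: no special technique — the expression is continuous at the evaluation point — substitute directly; no indeterminate form appears.


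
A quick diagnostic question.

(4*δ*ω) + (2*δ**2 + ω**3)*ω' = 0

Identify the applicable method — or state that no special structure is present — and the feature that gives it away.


Best approach: the exact-equation method — take the mixed partials of 4*δ*ω and 2*δ**2 + ω**3: they are equal, which certifies an exact differential.


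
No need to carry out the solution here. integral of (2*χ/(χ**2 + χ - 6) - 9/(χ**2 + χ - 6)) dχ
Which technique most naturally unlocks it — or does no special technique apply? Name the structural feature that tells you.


Technique: partial fractions — a proper rational integrand whose denominator splits into simpler factors — decompose into partial fractions first.


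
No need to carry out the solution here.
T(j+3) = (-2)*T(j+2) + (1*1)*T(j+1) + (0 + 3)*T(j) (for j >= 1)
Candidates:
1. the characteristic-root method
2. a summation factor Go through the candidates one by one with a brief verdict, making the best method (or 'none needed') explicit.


Diagnosis: the characteristic-root method — try a geometric ansatz r^j: constant coefficients turn the recurrence into one polynomial equation in r.
- the characteristic-root method — applies; the problem has the shape this method handles.
- a summation factor — a summation factor telescopes one-step recursions; this one carries higher-order memory.


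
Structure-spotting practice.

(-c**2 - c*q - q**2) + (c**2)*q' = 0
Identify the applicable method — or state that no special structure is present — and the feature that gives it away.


Technique: the homogeneous substitution — the slope's numerator and denominator have matching total degree, so it depends only on q/c and the ratio substitution collapses it.


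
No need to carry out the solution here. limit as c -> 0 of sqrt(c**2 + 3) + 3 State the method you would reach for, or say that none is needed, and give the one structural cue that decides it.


Verdict: no special technique — no vanishing denominator and no indeterminate clash at the point — evaluation is immediate.


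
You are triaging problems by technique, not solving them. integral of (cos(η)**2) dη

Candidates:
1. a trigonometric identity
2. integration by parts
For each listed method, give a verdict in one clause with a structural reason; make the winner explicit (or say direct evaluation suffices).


Diagnosis: a trigonometric identity — even powers like cos(η)**2 never integrate directly; the half-angle identity lowers the degree first.
- a trigonometric identity — applicable, and directly so.
- integration by parts: not the natural route: no polynomial-kernel product appears — a recursive parts reduction of the trigonometric product exists, but the identity rewrite is direct.


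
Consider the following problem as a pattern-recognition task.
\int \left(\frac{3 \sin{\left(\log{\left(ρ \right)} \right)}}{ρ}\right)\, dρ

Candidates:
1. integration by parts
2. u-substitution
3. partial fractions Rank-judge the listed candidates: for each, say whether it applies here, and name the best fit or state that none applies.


Method: u-substitution — structure check: outer function, inner expression \log{\left(ρ \right)}, inner derivative as a factor — the classic u = \log{\left(ρ \right)} pattern.
- integration by parts: there is no nonconstant-polynomial-times-kernel split with an exp, sine, cosine (degree-1 argument), or logarithm partner.
- u-substitution — yes, a natural case for it.
- partial fractions — the expression is not a ratio of polynomials that decomposes further.


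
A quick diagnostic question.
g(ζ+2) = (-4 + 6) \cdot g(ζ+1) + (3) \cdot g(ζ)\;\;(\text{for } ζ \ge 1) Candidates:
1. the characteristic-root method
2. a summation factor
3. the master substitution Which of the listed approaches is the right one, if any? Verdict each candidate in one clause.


Diagnosis: the characteristic-root method — constant coefficients and linearity mean the ansatz r^ζ reduces it to solving the characteristic polynomial.
- the characteristic-root method: applies; the problem has the shape this method handles.
- a summation factor — the recurrence reaches back more than one step, outside the first-order family a summation factor normalizes.
- the master substitution: with no divided-index recursive call, reindexing by powers of a base buys nothing.


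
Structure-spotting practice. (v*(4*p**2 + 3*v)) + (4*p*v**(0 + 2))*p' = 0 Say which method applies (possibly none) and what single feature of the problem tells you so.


Verdict: the exact-equation method — equality of cross partials is the green light — assemble the potential function term by term.


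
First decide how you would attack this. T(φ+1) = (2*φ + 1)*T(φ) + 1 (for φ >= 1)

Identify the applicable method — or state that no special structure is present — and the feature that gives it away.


Diagnosis: a summation factor — first-order, linear, moving coefficient 2*φ + 1: the discrete analogue of an integrating factor handles it.


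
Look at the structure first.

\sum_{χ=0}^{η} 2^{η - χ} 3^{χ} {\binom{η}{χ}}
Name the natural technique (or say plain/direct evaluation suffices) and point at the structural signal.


Technique: the binomial theorem — the summand is term χ of a binomial expansion in 3 and 2; the whole sum is a single power.


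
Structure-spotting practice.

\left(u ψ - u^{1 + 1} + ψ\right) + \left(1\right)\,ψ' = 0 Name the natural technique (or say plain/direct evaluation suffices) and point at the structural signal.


Diagnosis: a linear integrating factor — linear in the unknown with genuine forcing: multiply through by the exponential of the integrated coefficient and the left side closes into one derivative.


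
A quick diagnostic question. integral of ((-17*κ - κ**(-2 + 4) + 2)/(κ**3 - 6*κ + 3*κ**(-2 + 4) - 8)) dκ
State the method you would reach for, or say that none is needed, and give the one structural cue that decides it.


Best approach: partial fractions — a proper rational integrand whose denominator splits into simpler factors — decompose into partial fractions first.


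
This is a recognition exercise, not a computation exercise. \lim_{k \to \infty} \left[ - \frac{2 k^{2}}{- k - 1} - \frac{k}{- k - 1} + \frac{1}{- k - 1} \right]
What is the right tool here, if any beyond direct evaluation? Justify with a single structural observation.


Diagnosis: dominant-term comparison — growth-rate triage: the leading powers of k decide the limit, everything else is noise. Viewed as a single quotient this is an ∞/∞ form — an at-infinity application of l'Hôpital's rule would also resolve it; comparing leading growth reads the answer without differentiating.
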